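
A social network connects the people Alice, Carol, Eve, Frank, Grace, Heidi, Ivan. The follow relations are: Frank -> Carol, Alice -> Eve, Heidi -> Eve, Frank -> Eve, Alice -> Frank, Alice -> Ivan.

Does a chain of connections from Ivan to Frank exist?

No

Ivan has no outgoing edges, so nothing is reachable from it.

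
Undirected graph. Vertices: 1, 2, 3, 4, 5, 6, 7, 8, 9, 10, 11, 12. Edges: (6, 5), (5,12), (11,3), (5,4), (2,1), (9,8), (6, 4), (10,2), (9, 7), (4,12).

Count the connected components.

From 1: component {1, 2, 10}.
From 3: component {3, 11}.
From 4: component {4, 5, 6, 12}.
From 7: component {7, 8, 9}.
That's 4 components.

4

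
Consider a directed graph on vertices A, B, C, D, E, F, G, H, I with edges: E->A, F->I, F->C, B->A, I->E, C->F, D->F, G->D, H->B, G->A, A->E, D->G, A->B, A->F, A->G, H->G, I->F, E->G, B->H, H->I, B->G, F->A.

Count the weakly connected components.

1

From A: component {A, B, C, D, E, F, G, H, I}.
That's 1 component.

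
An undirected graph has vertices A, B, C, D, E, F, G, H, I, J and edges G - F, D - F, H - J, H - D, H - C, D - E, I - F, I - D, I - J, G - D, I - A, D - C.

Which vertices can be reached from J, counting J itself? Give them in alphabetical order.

Start at J.
Its neighbours: H, I.
Then their neighbours: A, C, D, F.
Then next layer: E, G.
Nothing further is reachable.

A, C, D, E, F, G, H, I, J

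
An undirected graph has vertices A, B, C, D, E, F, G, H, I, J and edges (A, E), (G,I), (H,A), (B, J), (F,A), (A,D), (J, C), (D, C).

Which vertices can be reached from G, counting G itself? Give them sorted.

G, I

Start at G.
Its neighbours: I.
Nothing further is reachable.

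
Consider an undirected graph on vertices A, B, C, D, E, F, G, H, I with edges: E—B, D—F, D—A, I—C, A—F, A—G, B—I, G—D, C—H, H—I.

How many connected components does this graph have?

From A: component {A, D, F, G}.
From B: component {B, C, E, H, I}.
That's 2 components.

2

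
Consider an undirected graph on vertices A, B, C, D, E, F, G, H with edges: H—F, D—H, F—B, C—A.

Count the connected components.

From A: component {A, C}.
From B: component {B, D, F, H}.
From E: component {E}.
From G: component {G}.
That's 4 components.

4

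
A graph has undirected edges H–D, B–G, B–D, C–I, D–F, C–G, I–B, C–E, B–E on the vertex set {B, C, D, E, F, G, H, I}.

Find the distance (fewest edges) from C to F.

Distance 0: C.
Distance 1: E, G, I.
Distance 2: B.
Distance 3: D.
Distance 4: F, H — contains F.

4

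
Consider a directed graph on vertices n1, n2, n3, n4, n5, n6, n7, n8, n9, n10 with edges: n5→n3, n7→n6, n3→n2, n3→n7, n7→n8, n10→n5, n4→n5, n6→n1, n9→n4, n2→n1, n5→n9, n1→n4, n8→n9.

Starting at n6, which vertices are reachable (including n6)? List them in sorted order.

n1, n2, n3, n4, n5, n6, n7, n8, n9

Start at n6.
Its neighbours: n1.
Then their neighbours: n4.
Then next layer: n5.
Then next layer: n3, n9.
Then next layer: n2, n7.
Then next layer: n8.
Nothing further is reachable.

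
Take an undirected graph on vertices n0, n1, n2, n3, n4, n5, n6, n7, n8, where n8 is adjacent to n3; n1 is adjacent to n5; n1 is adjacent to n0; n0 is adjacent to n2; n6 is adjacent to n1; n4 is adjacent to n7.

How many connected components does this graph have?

From n0: component {n0, n1, n2, n5, n6}.
From n3: component {n3, n8}.
From n4: component {n4, n7}.
That's 3 components.

3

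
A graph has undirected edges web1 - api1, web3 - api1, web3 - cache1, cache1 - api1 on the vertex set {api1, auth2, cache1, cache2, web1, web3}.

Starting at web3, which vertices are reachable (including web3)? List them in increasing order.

Start at web3.
Its neighbours: api1, cache1.
Then their neighbours: web1.
Nothing further is reachable.

api1, cache1, web1, web3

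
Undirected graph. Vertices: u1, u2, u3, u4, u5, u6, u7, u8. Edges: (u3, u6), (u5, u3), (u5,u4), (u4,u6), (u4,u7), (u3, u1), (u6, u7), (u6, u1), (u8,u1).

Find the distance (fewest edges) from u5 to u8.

Distance 0: u5.
Distance 1: u3, u4.
Distance 2: u1, u6, u7.
Distance 3: u8 — contains u8.

3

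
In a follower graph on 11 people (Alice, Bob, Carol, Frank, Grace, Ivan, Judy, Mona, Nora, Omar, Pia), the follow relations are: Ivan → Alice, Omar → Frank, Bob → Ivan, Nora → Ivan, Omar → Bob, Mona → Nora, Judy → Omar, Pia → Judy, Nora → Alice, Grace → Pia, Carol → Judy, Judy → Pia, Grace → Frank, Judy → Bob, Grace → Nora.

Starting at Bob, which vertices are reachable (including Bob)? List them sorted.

Alice, Bob, Ivan

Start at Bob.
Its neighbours: Ivan.
Then their neighbours: Alice.
Nothing further is reachable.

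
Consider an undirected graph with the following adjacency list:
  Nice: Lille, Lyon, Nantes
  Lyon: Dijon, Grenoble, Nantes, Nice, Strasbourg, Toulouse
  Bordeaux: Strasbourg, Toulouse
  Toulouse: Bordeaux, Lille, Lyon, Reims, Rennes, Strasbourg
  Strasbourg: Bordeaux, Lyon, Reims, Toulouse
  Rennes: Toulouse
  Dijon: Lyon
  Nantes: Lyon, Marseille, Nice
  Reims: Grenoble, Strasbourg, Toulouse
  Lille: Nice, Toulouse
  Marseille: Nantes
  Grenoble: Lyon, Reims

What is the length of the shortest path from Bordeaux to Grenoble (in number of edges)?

Distance 0: Bordeaux.
Distance 1: Strasbourg, Toulouse.
Distance 2: Lille, Lyon, Reims, Rennes.
Distance 3: Dijon, Grenoble, Nantes, Nice — contains Grenoble.

3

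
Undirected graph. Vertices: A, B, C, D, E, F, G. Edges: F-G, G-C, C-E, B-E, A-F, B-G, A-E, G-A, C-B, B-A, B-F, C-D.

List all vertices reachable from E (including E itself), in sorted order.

Start at E.
Its neighbours: A, B, C.
Then their neighbours: D, F, G.
Every vertex is now reached.

A, B, C, D, E, F, G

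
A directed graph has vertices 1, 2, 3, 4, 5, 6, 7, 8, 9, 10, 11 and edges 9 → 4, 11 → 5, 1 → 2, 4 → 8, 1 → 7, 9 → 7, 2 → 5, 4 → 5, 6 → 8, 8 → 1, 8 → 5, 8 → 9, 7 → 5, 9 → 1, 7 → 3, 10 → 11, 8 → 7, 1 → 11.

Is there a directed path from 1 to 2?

Explore from 1.
Distance 1: reach 2, 7, 11.
Found 2.

Yes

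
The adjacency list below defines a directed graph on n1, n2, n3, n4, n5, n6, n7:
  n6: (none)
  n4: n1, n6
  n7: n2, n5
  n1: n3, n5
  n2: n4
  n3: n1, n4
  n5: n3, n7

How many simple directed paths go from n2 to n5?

1

n2→n4→n1→n5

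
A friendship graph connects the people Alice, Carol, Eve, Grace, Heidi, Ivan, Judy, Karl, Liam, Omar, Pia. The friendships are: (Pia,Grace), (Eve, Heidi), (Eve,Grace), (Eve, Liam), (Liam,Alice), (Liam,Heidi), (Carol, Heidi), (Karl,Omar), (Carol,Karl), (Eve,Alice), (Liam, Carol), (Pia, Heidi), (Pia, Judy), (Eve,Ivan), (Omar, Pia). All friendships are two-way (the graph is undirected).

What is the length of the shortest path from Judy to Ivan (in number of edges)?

Distance 0: Judy.
Distance 1: Pia.
Distance 2: Grace, Heidi, Omar.
Distance 3: Carol, Eve, Karl, Liam.
Distance 4: Alice, Ivan — contains Ivan.

4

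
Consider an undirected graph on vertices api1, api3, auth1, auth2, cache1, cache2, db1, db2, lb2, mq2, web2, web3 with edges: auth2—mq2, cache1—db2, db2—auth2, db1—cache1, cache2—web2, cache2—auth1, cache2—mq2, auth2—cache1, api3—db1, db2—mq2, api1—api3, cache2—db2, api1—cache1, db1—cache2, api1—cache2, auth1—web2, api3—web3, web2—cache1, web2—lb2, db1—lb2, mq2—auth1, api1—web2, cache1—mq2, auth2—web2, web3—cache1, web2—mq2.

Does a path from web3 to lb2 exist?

Explore from web3.
Distance 1: reach api3, cache1.
Distance 2: reach api1, auth2, db1, db2, mq2, web2.
Distance 3: reach auth1, cache2, lb2.
Found lb2.

Yes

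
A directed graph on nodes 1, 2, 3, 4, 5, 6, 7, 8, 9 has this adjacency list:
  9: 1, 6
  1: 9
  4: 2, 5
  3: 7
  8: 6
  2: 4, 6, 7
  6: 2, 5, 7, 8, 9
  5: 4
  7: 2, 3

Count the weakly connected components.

1

From 1: component {1, 2, 3, 4, 5, 6, 7, 8, 9}.
That's 1 component.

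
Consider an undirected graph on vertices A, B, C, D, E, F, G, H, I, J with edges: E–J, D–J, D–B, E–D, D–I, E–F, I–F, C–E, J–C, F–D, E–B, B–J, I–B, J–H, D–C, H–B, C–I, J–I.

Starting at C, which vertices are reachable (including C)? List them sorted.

B, C, D, E, F, H, I, J

Start at C.
Its neighbours: D, E, I, J.
Then their neighbours: B, F, H.
Nothing further is reachable.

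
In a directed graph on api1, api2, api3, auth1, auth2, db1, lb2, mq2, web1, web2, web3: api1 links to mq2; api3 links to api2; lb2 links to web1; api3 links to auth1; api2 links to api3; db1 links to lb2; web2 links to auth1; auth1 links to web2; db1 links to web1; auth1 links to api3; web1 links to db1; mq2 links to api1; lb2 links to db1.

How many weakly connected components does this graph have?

From api1: component {api1, mq2}.
From api2: component {api2, api3, auth1, web2}.
From auth2: component {auth2}.
From db1: component {db1, lb2, web1}.
From web3: component {web3}.
That's 5 components.

5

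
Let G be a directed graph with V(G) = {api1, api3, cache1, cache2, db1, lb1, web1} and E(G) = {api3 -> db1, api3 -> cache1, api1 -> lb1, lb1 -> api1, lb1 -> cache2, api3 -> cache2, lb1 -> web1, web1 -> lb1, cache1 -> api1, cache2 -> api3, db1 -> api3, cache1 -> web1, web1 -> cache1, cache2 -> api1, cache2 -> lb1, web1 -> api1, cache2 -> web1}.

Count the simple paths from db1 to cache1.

db1→api3→cache1
db1→api3→cache2→api1→lb1→web1→cache1
db1→api3→cache2→lb1→web1→cache1
db1→api3→cache2→web1→cache1

4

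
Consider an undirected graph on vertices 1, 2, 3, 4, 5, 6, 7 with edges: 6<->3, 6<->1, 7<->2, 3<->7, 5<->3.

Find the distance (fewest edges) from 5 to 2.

3

Distance 0: 5.
Distance 1: 3.
Distance 2: 6, 7.
Distance 3: 1, 2 — contains 2.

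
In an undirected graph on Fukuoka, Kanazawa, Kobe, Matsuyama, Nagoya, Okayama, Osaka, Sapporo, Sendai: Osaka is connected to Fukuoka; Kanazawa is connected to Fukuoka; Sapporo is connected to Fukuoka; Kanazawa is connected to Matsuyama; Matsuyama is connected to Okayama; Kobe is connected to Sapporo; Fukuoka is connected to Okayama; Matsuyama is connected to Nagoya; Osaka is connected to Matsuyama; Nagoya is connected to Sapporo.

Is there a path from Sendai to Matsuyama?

Sendai has no edges, so nothing is reachable from it.

No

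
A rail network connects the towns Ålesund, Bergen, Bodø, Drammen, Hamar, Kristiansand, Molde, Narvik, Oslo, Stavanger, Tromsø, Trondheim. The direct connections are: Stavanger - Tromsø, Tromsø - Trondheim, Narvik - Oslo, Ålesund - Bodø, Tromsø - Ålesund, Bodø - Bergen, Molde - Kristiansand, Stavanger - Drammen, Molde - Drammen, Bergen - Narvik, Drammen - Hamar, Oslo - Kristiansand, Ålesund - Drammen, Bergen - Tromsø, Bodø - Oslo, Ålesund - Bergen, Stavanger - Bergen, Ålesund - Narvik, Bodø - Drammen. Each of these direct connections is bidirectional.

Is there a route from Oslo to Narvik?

Explore from Oslo.
Distance 1: reach Bodø, Kristiansand, Narvik.
Found Narvik.

Yes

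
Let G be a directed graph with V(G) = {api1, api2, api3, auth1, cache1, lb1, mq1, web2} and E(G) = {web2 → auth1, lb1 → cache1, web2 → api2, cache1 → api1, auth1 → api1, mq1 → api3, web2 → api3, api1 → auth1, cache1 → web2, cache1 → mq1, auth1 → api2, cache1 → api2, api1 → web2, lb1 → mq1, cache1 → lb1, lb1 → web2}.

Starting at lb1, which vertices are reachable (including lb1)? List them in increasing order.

Start at lb1.
Its neighbours: cache1, mq1, web2.
Then their neighbours: api1, api2, api3, auth1.
Every vertex is now reached.

api1, api2, api3, auth1, cache1, lb1, mq1, web2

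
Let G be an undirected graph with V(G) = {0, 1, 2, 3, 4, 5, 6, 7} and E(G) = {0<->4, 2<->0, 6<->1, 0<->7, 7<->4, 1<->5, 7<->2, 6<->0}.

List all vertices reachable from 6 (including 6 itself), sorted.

Start at 6.
Its neighbours: 0, 1.
Then their neighbours: 2, 4, 5, 7.
Nothing further is reachable.

0, 1, 2, 4, 5, 6, 7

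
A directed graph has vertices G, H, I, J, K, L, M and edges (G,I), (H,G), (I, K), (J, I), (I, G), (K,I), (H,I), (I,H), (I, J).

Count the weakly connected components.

3

From G: component {G, H, I, J, K}.
From L: component {L}.
From M: component {M}.
That's 3 components.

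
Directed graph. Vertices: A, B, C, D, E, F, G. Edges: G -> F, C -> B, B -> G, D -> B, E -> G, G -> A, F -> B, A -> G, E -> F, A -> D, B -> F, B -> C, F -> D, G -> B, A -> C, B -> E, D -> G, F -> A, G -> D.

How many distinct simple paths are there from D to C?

13

D→B→C
D→B→E→F→A→C
D→B→E→G→A→C
D→B→E→G→F→A→C
D→B→F→A→C
D→B→G→A→C
D→B→G→F→A→C
D→G→A→C
D→G→B→C
D→G→B→E→F→A→C
D→G→B→F→A→C
D→G→F→A→C
D→G→F→B→C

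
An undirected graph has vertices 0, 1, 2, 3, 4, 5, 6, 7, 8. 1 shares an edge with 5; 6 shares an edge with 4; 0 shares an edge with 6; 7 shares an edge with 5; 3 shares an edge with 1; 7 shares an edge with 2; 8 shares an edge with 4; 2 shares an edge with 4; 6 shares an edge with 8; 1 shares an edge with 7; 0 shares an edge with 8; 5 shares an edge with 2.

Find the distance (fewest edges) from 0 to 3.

Distance 0: 0.
Distance 1: 6, 8.
Distance 2: 4.
Distance 3: 2.
Distance 4: 5, 7.
Distance 5: 1.
Distance 6: 3 — contains 3.

6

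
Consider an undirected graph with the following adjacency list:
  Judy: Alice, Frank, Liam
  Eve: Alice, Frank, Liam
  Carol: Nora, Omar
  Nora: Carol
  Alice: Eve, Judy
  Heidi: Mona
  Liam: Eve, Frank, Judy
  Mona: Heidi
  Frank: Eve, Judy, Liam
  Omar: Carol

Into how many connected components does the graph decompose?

3

From Alice: component {Alice, Eve, Frank, Judy, Liam}.
From Carol: component {Carol, Nora, Omar}.
From Heidi: component {Heidi, Mona}.
That's 3 components.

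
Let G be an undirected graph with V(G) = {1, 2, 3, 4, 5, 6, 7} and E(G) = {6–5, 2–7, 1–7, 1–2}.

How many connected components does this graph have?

4

From 1: component {1, 2, 7}.
From 3: component {3}.
From 4: component {4}.
From 5: component {5, 6}.
That's 4 components.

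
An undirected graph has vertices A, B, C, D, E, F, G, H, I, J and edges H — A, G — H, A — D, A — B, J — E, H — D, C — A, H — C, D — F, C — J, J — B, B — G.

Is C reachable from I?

I has no edges, so nothing is reachable from it.

No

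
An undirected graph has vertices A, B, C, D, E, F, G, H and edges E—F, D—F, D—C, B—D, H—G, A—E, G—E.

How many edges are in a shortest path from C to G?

4

Distance 0: C.
Distance 1: D.
Distance 2: B, F.
Distance 3: E.
Distance 4: A, G — contains G.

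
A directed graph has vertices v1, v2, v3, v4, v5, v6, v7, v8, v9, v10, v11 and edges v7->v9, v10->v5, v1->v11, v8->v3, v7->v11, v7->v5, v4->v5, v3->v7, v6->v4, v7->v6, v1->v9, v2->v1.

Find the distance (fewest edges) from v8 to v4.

Distance 0: v8.
Distance 1: v3.
Distance 2: v7.
Distance 3: v5, v6, v9, v11.
Distance 4: v4 — contains v4.

4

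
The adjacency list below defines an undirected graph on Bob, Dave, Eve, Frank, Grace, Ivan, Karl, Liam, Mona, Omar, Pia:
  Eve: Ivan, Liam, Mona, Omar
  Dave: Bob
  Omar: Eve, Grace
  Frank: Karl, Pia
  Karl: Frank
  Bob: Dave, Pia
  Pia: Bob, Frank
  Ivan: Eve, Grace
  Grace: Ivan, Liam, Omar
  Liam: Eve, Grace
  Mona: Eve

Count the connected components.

From Bob: component {Bob, Dave, Frank, Karl, Pia}.
From Eve: component {Eve, Grace, Ivan, Liam, Mona, Omar}.
That's 2 components.

2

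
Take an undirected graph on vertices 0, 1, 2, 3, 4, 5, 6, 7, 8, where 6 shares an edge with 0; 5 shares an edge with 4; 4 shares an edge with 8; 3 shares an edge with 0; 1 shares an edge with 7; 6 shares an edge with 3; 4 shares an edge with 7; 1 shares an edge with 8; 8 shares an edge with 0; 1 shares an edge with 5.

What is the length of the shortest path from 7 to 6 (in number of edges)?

Distance 0: 7.
Distance 1: 1, 4.
Distance 2: 5, 8.
Distance 3: 0.
Distance 4: 3, 6 — contains 6.

4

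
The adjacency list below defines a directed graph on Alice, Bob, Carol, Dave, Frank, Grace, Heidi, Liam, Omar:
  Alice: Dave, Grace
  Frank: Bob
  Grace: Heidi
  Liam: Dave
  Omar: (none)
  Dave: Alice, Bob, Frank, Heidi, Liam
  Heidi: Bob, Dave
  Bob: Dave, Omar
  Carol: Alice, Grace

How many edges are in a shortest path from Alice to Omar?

3

Distance 0: Alice.
Distance 1: Dave, Grace.
Distance 2: Bob, Frank, Heidi, Liam.
Distance 3: Omar — contains Omar.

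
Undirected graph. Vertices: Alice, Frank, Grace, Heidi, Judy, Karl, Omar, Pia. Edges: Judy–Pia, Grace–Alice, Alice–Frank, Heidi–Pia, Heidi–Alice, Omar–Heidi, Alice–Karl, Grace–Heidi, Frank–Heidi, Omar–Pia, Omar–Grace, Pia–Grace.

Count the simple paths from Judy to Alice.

15

Judy–Pia–Grace–Alice
Judy–Pia–Grace–Heidi–Alice
Judy–Pia–Grace–Heidi–Frank–Alice
Judy–Pia–Grace–Omar–Heidi–Alice
Judy–Pia–Grace–Omar–Heidi–Frank–Alice
Judy–Pia–Heidi–Alice
Judy–Pia–Heidi–Frank–Alice
Judy–Pia–Heidi–Grace–Alice
Judy–Pia–Heidi–Omar–Grace–Alice
Judy–Pia–Omar–Grace–Alice
Judy–Pia–Omar–Grace–Heidi–Alice
Judy–Pia–Omar–Grace–Heidi–Frank–Alice
Judy–Pia–Omar–Heidi–Alice
Judy–Pia–Omar–Heidi–Frank–Alice
Judy–Pia–Omar–Heidi–Grace–Alice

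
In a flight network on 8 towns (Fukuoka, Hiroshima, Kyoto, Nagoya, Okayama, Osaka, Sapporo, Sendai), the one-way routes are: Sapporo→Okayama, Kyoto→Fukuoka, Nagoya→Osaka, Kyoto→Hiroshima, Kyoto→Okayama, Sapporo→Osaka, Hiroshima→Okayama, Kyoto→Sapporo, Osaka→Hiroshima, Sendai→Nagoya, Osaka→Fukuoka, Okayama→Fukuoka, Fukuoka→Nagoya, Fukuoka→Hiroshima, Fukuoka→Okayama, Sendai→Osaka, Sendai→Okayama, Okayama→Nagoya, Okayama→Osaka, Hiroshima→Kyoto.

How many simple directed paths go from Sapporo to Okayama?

Sapporo→Okayama
Sapporo→Osaka→Fukuoka→Hiroshima→Kyoto→Okayama
Sapporo→Osaka→Fukuoka→Hiroshima→Okayama
Sapporo→Osaka→Fukuoka→Okayama
Sapporo→Osaka→Hiroshima→Kyoto→Fukuoka→Okayama
Sapporo→Osaka→Hiroshima→Kyoto→Okayama
Sapporo→Osaka→Hiroshima→Okayama

7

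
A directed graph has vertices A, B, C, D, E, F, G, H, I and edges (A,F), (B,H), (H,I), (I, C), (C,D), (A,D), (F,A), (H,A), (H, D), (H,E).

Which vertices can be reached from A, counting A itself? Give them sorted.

A, D, F

Start at A.
Its neighbours: D, F.
Nothing further is reachable.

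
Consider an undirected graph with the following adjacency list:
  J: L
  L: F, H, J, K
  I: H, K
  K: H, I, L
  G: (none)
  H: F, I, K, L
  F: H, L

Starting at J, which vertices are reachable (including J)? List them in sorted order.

Start at J.
Its neighbours: L.
Then their neighbours: F, H, K.
Then next layer: I.
Nothing further is reachable.

F, H, I, J, K, L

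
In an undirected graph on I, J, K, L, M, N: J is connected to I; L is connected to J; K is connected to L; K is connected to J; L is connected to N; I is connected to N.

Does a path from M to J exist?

M has no edges, so nothing is reachable from it.

No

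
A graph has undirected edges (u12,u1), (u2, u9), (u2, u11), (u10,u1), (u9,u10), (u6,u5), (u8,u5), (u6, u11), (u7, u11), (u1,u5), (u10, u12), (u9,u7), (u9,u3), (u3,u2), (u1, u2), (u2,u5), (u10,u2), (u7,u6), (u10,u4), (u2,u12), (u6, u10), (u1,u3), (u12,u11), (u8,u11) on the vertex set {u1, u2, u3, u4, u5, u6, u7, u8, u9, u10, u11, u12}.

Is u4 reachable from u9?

Explore from u9.
Distance 1: reach u2, u3, u7, u10.
Distance 2: reach u1, u4, u5, u6, u11, u12.
Found u4.

Yes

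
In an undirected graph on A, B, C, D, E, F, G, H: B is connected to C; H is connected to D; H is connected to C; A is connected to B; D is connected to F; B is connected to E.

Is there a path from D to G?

No

Explore from D.
Distance 1: reach F, H.
Distance 2: reach C.
Distance 3: reach B.
Distance 4: reach A, E.
The search is exhausted without reaching G; it lies in a different component.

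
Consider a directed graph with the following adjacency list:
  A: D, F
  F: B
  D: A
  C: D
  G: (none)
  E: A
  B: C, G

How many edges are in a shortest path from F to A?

4

Distance 0: F.
Distance 1: B.
Distance 2: C, G.
Distance 3: D.
Distance 4: A — contains A.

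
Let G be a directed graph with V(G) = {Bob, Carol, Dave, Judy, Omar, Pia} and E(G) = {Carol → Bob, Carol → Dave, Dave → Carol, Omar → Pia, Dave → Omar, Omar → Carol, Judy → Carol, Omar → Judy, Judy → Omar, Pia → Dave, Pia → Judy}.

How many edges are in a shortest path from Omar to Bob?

2

Distance 0: Omar.
Distance 1: Carol, Judy, Pia.
Distance 2: Bob, Dave — contains Bob.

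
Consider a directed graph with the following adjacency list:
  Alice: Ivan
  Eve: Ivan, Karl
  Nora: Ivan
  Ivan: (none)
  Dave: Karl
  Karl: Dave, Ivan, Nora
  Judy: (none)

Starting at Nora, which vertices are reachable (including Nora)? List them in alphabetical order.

Start at Nora.
Its neighbours: Ivan.
Nothing further is reachable.

Ivan, Nora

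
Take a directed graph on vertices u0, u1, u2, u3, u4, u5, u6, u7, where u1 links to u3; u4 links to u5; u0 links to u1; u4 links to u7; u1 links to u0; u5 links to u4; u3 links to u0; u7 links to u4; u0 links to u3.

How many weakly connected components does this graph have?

4

From u0: component {u0, u1, u3}.
From u2: component {u2}.
From u4: component {u4, u5, u7}.
From u6: component {u6}.
That's 4 components.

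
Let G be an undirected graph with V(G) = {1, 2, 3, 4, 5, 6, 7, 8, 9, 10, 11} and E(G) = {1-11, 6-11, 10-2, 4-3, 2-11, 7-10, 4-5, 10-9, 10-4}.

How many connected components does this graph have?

2

From 1: component {1, 2, 3, 4, 5, 6, 7, 9, 10, 11}.
From 8: component {8}.
That's 2 components.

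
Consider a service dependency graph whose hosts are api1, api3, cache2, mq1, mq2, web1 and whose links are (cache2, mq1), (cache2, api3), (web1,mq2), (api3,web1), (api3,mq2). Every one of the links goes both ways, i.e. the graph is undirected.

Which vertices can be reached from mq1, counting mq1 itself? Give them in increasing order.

api3, cache2, mq1, mq2, web1

Start at mq1.
Its neighbours: cache2.
Then their neighbours: api3.
Then next layer: mq2, web1.
Nothing further is reachable.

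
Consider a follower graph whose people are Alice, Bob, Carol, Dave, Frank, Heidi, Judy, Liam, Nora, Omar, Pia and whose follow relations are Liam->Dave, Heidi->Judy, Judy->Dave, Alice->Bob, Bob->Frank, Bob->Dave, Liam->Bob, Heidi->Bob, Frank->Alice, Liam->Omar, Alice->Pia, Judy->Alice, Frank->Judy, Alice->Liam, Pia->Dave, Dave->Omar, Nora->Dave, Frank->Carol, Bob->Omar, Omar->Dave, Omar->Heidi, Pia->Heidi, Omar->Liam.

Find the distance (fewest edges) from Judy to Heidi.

Distance 0: Judy.
Distance 1: Alice, Dave.
Distance 2: Bob, Liam, Omar, Pia.
Distance 3: Frank, Heidi — contains Heidi.

3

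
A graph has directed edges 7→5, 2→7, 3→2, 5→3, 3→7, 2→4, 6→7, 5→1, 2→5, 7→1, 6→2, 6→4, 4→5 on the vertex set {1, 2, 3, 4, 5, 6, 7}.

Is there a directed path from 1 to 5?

1 has no outgoing edges, so nothing is reachable from it.

No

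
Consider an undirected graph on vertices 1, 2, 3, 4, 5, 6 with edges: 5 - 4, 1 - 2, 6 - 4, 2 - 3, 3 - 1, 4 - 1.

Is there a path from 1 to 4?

Yes

Explore from 1.
Distance 1: reach 2, 3, 4.
Found 4.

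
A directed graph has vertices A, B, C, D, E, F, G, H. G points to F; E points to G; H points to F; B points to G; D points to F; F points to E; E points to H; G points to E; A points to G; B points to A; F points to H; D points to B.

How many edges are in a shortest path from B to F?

2

Distance 0: B.
Distance 1: A, G.
Distance 2: E, F — contains F.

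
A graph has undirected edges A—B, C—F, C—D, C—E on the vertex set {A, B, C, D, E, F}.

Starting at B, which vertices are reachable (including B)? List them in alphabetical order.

A, B

Start at B.
Its neighbours: A.
Nothing further is reachable.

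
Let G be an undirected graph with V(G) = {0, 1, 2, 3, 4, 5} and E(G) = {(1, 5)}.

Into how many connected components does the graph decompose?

From 0: component {0}.
From 1: component {1, 5}.
From 2: component {2}.
From 3: component {3}.
From 4: component {4}.
That's 5 components.

5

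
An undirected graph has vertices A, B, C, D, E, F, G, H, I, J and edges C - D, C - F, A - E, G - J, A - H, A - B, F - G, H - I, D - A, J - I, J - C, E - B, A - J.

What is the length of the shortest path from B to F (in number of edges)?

Distance 0: B.
Distance 1: A, E.
Distance 2: D, H, J.
Distance 3: C, G, I.
Distance 4: F — contains F.

4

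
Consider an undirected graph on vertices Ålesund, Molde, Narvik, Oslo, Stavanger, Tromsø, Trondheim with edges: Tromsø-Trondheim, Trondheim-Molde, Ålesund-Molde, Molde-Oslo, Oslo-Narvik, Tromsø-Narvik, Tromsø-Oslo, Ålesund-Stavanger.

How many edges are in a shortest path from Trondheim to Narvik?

2

Distance 0: Trondheim.
Distance 1: Molde, Tromsø.
Distance 2: Ålesund, Narvik, Oslo — contains Narvik.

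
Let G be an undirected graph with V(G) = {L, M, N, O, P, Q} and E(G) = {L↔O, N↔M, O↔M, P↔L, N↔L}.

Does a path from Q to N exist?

Q has no edges, so nothing is reachable from it.

No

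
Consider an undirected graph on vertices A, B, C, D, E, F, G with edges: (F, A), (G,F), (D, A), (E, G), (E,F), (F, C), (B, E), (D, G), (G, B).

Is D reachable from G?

Explore from G.
Distance 1: reach B, D, E, F.
Found D.

Yes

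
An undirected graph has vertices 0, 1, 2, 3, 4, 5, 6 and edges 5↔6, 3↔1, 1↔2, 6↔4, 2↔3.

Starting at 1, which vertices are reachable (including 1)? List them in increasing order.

1, 2, 3

Start at 1.
Its neighbours: 2, 3.
Nothing further is reachable.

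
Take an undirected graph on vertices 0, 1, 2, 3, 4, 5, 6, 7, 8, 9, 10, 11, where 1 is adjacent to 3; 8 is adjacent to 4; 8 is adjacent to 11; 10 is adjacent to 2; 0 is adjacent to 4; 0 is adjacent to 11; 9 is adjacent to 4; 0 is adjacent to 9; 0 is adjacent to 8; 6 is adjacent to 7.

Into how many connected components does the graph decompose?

5

From 0: component {0, 4, 8, 9, 11}.
From 1: component {1, 3}.
From 2: component {2, 10}.
From 5: component {5}.
From 6: component {6, 7}.
That's 5 components.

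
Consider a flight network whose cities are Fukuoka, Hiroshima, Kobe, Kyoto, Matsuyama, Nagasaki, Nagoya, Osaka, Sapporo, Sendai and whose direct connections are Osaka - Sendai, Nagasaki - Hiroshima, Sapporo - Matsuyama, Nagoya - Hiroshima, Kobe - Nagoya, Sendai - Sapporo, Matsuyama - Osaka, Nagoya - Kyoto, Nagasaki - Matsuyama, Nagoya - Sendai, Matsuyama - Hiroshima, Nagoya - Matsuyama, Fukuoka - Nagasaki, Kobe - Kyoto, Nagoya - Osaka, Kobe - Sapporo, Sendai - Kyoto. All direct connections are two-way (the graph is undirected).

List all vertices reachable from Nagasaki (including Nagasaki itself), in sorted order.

Start at Nagasaki.
Its neighbours: Fukuoka, Hiroshima, Matsuyama.
Then their neighbours: Nagoya, Osaka, Sapporo.
Then next layer: Kobe, Kyoto, Sendai.
Every vertex is now reached.

Fukuoka, Hiroshima, Kobe, Kyoto, Matsuyama, Nagasaki, Nagoya, Osaka, Sapporo, Sendai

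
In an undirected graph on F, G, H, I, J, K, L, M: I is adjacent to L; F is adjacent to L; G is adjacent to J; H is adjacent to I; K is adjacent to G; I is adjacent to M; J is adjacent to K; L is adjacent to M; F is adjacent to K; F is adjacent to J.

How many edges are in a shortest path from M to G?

4

Distance 0: M.
Distance 1: I, L.
Distance 2: F, H.
Distance 3: J, K.
Distance 4: G — contains G.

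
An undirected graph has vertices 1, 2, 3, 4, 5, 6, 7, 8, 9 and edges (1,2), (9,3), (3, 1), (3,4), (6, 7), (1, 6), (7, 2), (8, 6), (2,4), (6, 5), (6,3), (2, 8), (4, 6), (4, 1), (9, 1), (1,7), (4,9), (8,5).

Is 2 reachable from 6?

Explore from 6.
Distance 1: reach 1, 3, 4, 5, 7, 8.
Distance 2: reach 2, 9.
Found 2.

Yes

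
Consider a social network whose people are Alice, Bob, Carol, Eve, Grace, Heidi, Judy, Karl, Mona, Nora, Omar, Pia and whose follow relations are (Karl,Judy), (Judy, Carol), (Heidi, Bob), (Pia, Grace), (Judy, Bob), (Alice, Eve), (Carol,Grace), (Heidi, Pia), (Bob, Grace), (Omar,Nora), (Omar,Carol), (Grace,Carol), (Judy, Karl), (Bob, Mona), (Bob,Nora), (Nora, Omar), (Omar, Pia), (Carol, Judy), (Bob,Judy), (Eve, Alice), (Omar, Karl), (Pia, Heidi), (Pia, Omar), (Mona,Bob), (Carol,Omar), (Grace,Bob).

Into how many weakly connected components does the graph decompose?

2

From Alice: component {Alice, Eve}.
From Bob: component {Bob, Carol, Grace, Heidi, Judy, Karl, Mona, Nora, Omar, Pia}.
That's 2 components.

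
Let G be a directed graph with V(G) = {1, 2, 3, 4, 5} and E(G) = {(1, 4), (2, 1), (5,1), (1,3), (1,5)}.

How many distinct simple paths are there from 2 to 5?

1

2→1→5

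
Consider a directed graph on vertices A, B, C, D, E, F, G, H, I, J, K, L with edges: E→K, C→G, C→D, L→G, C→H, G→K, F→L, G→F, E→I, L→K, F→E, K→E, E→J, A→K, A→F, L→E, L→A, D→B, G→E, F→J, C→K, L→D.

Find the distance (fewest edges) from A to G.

3

Distance 0: A.
Distance 1: F, K.
Distance 2: E, J, L.
Distance 3: D, G, I — contains G.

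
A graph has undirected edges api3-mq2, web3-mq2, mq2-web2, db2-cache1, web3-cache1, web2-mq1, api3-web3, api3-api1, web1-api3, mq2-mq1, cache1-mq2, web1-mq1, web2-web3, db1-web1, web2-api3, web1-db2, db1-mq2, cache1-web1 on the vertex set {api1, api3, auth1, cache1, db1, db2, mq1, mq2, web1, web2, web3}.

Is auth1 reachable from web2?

No

Explore from web2.
Distance 1: reach api3, mq1, mq2, web3.
Distance 2: reach api1, cache1, db1, web1.
Distance 3: reach db2.
The search is exhausted without reaching auth1; it lies in a different component.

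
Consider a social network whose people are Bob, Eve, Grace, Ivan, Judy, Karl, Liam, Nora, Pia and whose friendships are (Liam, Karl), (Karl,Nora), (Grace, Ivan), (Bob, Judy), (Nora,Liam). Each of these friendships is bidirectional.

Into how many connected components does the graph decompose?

From Bob: component {Bob, Judy}.
From Eve: component {Eve}.
From Grace: component {Grace, Ivan}.
From Karl: component {Karl, Liam, Nora}.
From Pia: component {Pia}.
That's 5 components.

5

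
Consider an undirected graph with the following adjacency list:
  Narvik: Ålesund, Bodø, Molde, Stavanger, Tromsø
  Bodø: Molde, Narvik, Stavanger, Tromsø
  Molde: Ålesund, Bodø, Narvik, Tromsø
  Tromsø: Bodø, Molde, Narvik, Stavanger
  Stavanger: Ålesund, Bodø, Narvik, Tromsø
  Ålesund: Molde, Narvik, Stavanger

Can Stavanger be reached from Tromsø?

Yes

Explore from Tromsø.
Distance 1: reach Bodø, Molde, Narvik, Stavanger.
Found Stavanger.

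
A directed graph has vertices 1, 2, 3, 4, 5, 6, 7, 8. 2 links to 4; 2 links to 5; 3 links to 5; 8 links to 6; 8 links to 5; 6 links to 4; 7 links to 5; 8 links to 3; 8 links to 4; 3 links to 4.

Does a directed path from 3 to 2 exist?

Explore from 3.
Distance 1: reach 4, 5.
The search from 3 is exhausted; no directed path reaches 2.

No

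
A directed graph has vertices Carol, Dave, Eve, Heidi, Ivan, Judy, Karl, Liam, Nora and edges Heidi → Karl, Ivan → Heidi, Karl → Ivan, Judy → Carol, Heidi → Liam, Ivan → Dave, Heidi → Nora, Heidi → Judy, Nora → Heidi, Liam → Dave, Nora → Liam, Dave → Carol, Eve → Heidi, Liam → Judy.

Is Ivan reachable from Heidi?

Explore from Heidi.
Distance 1: reach Judy, Karl, Liam, Nora.
Distance 2: reach Carol, Dave, Ivan.
Found Ivan.

Yes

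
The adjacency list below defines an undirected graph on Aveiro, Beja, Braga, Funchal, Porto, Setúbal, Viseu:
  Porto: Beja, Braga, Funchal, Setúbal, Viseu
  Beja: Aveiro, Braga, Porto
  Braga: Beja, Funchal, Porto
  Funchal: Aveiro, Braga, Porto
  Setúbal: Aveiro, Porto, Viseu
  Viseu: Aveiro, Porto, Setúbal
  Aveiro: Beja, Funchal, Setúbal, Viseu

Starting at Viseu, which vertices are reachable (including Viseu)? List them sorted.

Aveiro, Beja, Braga, Funchal, Porto, Setúbal, Viseu

Start at Viseu.
Its neighbours: Aveiro, Porto, Setúbal.
Then their neighbours: Beja, Braga, Funchal.
Every vertex is now reached.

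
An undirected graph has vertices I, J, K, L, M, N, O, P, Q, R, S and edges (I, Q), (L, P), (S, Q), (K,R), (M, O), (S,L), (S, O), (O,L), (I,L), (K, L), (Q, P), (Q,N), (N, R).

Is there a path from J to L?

No

J has no edges, so nothing is reachable from it.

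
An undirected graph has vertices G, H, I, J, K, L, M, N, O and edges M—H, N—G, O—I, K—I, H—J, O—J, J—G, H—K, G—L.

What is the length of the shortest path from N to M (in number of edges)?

Distance 0: N.
Distance 1: G.
Distance 2: J, L.
Distance 3: H, O.
Distance 4: I, K, M — contains M.

4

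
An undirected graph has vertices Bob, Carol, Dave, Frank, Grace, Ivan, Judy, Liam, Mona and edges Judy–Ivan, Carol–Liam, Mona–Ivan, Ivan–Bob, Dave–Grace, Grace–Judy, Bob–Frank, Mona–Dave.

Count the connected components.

From Bob: component {Bob, Dave, Frank, Grace, Ivan, Judy, Mona}.
From Carol: component {Carol, Liam}.
That's 2 components.

2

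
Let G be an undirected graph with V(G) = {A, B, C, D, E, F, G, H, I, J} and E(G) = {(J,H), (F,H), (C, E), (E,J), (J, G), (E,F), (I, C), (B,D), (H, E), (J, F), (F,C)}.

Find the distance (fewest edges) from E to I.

2

Distance 0: E.
Distance 1: C, F, H, J.
Distance 2: G, I — contains I.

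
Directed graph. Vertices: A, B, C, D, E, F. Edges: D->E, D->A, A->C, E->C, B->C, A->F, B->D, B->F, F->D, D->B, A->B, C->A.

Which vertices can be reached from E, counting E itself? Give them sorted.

Start at E.
Its neighbours: C.
Then their neighbours: A.
Then next layer: B, F.
Then next layer: D.
Every vertex is now reached.

A, B, C, D, E, F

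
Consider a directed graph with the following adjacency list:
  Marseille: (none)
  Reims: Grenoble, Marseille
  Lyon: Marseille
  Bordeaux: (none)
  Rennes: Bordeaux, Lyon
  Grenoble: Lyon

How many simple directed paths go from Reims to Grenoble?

1

Reims→Grenoble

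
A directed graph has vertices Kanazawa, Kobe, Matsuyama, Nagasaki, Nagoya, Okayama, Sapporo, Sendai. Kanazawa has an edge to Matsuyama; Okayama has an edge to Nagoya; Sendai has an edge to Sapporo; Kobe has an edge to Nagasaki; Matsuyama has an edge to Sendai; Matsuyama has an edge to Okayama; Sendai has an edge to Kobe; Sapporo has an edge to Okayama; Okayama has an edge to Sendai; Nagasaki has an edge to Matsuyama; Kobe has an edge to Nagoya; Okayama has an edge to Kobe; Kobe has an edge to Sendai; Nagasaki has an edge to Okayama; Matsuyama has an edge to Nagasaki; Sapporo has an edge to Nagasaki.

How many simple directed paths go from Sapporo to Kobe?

Sapporo→Nagasaki→Matsuyama→Okayama→Kobe
Sapporo→Nagasaki→Matsuyama→Okayama→Sendai→Kobe
Sapporo→Nagasaki→Matsuyama→Sendai→Kobe
Sapporo→Nagasaki→Okayama→Kobe
Sapporo→Nagasaki→Okayama→Sendai→Kobe
Sapporo→Okayama→Kobe
Sapporo→Okayama→Sendai→Kobe

7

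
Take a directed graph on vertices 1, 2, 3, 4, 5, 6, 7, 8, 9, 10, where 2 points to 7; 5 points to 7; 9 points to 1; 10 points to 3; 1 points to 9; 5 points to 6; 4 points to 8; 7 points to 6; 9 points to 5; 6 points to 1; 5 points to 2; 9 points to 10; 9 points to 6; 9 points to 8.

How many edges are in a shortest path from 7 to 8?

4

Distance 0: 7.
Distance 1: 6.
Distance 2: 1.
Distance 3: 9.
Distance 4: 5, 8, 10 — contains 8.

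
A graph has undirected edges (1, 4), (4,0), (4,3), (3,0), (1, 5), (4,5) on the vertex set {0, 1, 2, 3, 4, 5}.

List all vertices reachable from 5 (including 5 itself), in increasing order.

Start at 5.
Its neighbours: 1, 4.
Then their neighbours: 0, 3.
Nothing further is reachable.

0, 1, 3, 4, 5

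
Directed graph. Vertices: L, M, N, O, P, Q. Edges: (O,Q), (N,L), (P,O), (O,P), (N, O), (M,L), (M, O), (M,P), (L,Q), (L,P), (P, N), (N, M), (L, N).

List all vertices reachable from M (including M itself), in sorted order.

L, M, N, O, P, Q

Start at M.
Its neighbours: L, O, P.
Then their neighbours: N, Q.
Every vertex is now reached.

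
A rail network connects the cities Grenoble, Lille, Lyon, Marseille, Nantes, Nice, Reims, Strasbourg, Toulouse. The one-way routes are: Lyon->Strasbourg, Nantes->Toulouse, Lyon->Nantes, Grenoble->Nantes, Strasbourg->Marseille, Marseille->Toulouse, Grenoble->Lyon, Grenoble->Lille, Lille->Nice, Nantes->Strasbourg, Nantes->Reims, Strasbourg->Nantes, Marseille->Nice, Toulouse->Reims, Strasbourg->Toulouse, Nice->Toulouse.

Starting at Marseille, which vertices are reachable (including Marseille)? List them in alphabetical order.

Start at Marseille.
Its neighbours: Nice, Toulouse.
Then their neighbours: Reims.
Nothing further is reachable.

Marseille, Nice, Reims, Toulouse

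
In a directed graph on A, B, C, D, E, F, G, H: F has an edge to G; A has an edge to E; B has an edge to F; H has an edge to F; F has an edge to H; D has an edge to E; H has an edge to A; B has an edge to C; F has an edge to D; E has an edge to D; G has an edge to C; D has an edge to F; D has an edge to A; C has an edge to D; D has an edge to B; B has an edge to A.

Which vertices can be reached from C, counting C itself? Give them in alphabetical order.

Start at C.
Its neighbours: D.
Then their neighbours: A, B, E, F.
Then next layer: G, H.
Every vertex is now reached.

A, B, C, D, E, F, G, H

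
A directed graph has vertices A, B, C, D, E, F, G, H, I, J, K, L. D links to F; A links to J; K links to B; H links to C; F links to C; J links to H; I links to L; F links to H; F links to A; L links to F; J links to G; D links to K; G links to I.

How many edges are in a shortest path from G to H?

Distance 0: G.
Distance 1: I.
Distance 2: L.
Distance 3: F.
Distance 4: A, C, H — contains H.

4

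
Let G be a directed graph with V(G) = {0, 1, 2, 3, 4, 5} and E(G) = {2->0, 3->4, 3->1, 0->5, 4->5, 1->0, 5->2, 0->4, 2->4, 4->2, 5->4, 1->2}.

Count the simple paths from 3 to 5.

7

3→1→0→4→5
3→1→0→5
3→1→2→0→4→5
3→1→2→0→5
3→1→2→4→5
3→4→2→0→5
3→4→5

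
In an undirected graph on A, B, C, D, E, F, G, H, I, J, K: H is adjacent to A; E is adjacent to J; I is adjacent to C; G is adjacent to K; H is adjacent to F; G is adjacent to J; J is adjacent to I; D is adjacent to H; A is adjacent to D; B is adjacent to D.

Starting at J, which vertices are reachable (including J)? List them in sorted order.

Start at J.
Its neighbours: E, G, I.
Then their neighbours: C, K.
Nothing further is reachable.

C, E, G, I, J, K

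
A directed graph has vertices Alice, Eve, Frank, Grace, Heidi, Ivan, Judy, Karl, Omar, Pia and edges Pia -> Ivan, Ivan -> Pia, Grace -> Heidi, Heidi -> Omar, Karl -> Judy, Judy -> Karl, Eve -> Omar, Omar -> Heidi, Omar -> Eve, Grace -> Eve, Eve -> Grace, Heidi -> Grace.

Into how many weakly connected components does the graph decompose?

From Alice: component {Alice}.
From Eve: component {Eve, Grace, Heidi, Omar}.
From Frank: component {Frank}.
From Ivan: component {Ivan, Pia}.
From Judy: component {Judy, Karl}.
That's 5 components.

5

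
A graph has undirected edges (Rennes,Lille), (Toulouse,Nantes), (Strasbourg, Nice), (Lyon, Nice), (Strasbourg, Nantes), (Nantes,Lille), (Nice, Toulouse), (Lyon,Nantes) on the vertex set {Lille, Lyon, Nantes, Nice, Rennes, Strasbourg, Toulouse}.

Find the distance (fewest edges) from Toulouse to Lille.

Distance 0: Toulouse.
Distance 1: Nantes, Nice.
Distance 2: Lille, Lyon, Strasbourg — contains Lille.

2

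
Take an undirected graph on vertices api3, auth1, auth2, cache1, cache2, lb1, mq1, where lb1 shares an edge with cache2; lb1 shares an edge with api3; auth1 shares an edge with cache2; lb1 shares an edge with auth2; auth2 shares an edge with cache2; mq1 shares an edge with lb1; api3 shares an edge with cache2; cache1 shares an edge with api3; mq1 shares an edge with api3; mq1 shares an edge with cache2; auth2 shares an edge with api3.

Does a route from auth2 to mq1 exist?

Yes

Explore from auth2.
Distance 1: reach api3, cache2, lb1.
Distance 2: reach auth1, cache1, mq1.
Found mq1.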